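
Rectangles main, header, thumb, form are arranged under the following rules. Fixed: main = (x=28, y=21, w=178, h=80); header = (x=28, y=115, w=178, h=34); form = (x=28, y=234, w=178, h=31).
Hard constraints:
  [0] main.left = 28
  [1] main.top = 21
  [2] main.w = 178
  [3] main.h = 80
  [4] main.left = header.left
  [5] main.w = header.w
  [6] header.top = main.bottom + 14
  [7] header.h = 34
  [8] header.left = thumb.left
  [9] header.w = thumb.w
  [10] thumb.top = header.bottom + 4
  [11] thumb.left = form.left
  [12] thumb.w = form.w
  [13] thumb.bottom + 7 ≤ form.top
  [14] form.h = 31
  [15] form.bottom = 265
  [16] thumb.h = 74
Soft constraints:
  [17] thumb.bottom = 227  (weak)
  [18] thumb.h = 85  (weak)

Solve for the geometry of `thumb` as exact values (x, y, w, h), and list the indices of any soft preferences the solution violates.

1. thumb.x = 28  [header.left = thumb.left]
2. thumb.w = 178  [header.w = thumb.w]
3. thumb.y = 153  [thumb.top = header.bottom + 4]
4. thumb.h = 74  [thumb.h = 74]

thumb = (x=28, y=153, w=178, h=74)
violated soft preferences: 18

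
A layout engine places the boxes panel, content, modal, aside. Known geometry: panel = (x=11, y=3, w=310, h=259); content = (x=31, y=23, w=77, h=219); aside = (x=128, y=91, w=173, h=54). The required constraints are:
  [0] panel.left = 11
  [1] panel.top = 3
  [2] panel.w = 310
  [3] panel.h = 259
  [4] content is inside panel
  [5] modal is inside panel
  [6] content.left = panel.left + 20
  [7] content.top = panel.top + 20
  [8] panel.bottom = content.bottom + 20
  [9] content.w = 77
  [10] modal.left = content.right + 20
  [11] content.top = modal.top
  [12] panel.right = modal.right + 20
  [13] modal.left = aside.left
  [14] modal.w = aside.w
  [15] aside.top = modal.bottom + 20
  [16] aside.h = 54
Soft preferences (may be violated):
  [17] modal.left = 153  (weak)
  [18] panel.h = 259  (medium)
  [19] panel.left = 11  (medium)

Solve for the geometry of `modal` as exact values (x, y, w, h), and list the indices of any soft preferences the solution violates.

modal = (x=128, y=23, w=173, h=48)
violated soft preferences: 17

1. modal.x = 128  [modal.left = content.right + 20]
2. modal.y = 23  [content.top = modal.top]
3. modal.w = 173  [panel.right = modal.right + 20]
4. modal.h = 48  [aside.top = modal.bottom + 20]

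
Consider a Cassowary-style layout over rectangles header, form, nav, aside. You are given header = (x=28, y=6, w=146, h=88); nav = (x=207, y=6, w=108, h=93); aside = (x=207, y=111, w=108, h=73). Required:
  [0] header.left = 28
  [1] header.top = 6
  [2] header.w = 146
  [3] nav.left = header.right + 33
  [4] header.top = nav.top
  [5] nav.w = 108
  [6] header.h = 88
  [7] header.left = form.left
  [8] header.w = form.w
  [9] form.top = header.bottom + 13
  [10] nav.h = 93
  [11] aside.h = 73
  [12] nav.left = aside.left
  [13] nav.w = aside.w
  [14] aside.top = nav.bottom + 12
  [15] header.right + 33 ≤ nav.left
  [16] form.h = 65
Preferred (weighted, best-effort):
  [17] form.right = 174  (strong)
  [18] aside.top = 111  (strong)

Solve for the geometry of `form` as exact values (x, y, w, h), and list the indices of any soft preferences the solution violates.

form = (x=28, y=107, w=146, h=65)
violated soft preferences: none

1. form.x = 28  [header.left = form.left]
2. form.w = 146  [header.w = form.w]
3. form.y = 107  [form.top = header.bottom + 13]
4. form.h = 65  [form.h = 65]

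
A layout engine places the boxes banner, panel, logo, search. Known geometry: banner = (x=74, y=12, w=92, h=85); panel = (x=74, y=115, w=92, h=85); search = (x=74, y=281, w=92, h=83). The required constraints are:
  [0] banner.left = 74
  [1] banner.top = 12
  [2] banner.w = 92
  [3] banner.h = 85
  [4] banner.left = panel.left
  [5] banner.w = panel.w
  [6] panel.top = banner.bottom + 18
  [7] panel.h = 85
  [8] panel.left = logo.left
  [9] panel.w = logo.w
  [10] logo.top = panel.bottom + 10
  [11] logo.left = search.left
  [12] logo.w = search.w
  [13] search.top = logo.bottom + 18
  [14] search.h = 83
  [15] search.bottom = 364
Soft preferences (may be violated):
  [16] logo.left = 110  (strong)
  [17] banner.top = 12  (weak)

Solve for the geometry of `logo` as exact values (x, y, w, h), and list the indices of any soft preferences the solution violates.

1. logo.x = 74  [panel.left = logo.left]
2. logo.w = 92  [panel.w = logo.w]
3. logo.y = 210  [logo.top = panel.bottom + 10]
4. logo.h = 53  [search.top = logo.bottom + 18]

logo = (x=74, y=210, w=92, h=53)
violated soft preferences: 16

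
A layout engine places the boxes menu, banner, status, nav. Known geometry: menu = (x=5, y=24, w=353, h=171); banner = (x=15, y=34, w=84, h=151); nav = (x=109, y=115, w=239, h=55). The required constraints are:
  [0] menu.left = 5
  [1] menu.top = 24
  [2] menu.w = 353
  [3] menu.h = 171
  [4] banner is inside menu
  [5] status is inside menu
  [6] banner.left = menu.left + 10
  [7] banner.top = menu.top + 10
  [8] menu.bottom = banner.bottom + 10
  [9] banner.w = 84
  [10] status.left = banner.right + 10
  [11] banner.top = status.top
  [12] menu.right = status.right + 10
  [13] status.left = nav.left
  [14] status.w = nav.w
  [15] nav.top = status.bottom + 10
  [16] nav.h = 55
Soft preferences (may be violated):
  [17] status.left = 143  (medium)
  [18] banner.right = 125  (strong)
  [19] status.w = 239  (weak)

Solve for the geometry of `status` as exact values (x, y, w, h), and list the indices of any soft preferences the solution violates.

status = (x=109, y=34, w=239, h=71)
violated soft preferences: 17, 18

1. status.x = 109  [status.left = banner.right + 10]
2. status.y = 34  [banner.top = status.top]
3. status.w = 239  [menu.right = status.right + 10]
4. status.h = 71  [nav.top = status.bottom + 10]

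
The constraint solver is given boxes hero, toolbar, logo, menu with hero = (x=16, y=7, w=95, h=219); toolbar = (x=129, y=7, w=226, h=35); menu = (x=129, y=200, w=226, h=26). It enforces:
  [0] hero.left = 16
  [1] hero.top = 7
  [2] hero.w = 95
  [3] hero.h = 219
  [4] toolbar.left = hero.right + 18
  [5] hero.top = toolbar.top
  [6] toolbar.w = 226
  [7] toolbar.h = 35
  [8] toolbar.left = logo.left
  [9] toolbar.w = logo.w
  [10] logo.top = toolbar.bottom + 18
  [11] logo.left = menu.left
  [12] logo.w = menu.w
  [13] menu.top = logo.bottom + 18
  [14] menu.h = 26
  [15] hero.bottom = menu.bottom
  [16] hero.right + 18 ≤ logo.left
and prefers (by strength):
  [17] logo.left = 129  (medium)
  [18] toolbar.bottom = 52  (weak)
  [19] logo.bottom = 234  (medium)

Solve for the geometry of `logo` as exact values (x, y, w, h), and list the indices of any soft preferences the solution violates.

1. logo.x = 129  [toolbar.left = logo.left]
2. logo.w = 226  [toolbar.w = logo.w]
3. logo.y = 60  [logo.top = toolbar.bottom + 18]
4. logo.h = 122  [menu.top = logo.bottom + 18]

logo = (x=129, y=60, w=226, h=122)
violated soft preferences: 18, 19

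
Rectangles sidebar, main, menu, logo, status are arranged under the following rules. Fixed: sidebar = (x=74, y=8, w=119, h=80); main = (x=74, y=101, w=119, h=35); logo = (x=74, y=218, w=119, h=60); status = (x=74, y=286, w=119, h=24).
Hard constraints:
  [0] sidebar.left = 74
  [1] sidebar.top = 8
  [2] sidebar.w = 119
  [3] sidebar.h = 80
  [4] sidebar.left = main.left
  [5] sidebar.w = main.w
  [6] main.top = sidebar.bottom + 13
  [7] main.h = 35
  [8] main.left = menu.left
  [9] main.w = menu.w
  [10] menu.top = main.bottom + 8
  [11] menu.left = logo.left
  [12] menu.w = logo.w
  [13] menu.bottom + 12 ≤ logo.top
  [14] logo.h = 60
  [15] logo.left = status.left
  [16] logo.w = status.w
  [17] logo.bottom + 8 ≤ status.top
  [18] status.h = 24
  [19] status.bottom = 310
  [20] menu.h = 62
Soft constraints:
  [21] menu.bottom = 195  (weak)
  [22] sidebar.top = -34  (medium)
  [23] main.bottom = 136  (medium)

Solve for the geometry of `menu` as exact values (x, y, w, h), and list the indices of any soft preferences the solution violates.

1. menu.x = 74  [main.left = menu.left]
2. menu.w = 119  [main.w = menu.w]
3. menu.y = 144  [menu.top = main.bottom + 8]
4. menu.h = 62  [menu.h = 62]

menu = (x=74, y=144, w=119, h=62)
violated soft preferences: 21, 22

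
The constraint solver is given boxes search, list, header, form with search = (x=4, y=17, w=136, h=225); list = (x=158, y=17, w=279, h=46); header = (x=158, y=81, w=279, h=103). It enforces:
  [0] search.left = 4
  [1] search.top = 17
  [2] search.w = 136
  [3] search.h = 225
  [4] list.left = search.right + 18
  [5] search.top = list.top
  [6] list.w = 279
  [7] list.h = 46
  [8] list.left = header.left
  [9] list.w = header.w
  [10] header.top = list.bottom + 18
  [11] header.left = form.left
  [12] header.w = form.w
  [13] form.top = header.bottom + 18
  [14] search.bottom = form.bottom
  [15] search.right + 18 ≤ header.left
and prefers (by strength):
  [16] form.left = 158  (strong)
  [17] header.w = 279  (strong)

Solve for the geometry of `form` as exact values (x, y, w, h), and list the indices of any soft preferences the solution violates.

form = (x=158, y=202, w=279, h=40)
violated soft preferences: none

1. form.x = 158  [header.left = form.left]
2. form.w = 279  [header.w = form.w]
3. form.y = 202  [form.top = header.bottom + 18]
4. form.h = 40  [search.bottom = form.bottom]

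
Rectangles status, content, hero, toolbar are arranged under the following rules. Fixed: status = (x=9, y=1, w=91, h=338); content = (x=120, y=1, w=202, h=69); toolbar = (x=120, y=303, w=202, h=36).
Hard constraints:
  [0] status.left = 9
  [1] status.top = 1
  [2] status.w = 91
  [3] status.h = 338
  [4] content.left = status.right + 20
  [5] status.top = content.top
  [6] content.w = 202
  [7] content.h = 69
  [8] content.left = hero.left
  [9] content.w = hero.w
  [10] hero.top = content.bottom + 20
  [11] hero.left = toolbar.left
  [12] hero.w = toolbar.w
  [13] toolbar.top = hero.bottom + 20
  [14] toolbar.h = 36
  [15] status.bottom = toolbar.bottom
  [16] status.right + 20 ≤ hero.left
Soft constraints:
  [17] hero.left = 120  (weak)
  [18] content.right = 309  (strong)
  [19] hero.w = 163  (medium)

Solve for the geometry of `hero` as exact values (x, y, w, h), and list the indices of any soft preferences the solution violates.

1. hero.x = 120  [content.left = hero.left]
2. hero.w = 202  [content.w = hero.w]
3. hero.y = 90  [hero.top = content.bottom + 20]
4. hero.h = 193  [toolbar.top = hero.bottom + 20]

hero = (x=120, y=90, w=202, h=193)
violated soft preferences: 18, 19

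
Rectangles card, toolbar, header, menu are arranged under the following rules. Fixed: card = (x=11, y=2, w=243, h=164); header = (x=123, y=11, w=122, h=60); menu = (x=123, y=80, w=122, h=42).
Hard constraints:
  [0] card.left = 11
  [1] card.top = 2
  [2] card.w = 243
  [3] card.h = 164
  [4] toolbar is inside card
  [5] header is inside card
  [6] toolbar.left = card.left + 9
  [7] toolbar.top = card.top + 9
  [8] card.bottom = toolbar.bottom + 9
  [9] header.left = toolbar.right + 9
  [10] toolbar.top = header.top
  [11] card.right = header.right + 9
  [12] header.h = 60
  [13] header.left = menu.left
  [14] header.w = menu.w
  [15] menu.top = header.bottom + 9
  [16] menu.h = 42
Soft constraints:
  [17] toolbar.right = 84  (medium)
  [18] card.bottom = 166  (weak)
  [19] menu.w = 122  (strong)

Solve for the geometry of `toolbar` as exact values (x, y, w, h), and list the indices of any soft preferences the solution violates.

toolbar = (x=20, y=11, w=94, h=146)
violated soft preferences: 17

1. toolbar.x = 20  [toolbar.left = card.left + 9]
2. toolbar.y = 11  [toolbar.top = card.top + 9]
3. toolbar.h = 146  [card.bottom = toolbar.bottom + 9]
4. toolbar.w = 94  [header.left = toolbar.right + 9]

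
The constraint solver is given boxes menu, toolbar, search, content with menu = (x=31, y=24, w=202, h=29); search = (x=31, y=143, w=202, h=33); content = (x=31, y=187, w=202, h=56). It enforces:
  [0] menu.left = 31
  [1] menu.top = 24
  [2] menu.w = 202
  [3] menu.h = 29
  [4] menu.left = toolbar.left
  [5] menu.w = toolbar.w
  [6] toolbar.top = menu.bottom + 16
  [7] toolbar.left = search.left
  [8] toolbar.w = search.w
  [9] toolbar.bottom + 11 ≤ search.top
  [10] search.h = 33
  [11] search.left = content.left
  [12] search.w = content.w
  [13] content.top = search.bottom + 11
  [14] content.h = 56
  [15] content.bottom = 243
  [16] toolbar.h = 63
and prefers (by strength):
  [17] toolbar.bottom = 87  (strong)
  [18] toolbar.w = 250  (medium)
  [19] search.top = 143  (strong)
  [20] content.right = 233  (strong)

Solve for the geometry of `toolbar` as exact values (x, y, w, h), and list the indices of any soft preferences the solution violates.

1. toolbar.x = 31  [menu.left = toolbar.left]
2. toolbar.w = 202  [menu.w = toolbar.w]
3. toolbar.y = 69  [toolbar.top = menu.bottom + 16]
4. toolbar.h = 63  [toolbar.h = 63]

toolbar = (x=31, y=69, w=202, h=63)
violated soft preferences: 17, 18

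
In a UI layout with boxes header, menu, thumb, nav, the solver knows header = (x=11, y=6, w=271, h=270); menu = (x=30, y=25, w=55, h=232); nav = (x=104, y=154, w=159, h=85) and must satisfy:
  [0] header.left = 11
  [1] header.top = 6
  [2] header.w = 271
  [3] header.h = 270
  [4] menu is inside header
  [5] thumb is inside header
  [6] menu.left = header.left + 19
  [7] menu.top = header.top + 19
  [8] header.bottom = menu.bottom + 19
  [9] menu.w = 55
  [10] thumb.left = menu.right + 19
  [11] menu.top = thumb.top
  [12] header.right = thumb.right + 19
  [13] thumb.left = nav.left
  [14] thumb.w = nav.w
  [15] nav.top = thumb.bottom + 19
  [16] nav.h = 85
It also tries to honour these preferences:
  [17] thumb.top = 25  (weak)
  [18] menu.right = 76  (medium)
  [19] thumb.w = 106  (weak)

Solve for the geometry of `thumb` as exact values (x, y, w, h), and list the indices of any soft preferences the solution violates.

1. thumb.x = 104  [thumb.left = menu.right + 19]
2. thumb.y = 25  [menu.top = thumb.top]
3. thumb.w = 159  [header.right = thumb.right + 19]
4. thumb.h = 110  [nav.top = thumb.bottom + 19]

thumb = (x=104, y=25, w=159, h=110)
violated soft preferences: 18, 19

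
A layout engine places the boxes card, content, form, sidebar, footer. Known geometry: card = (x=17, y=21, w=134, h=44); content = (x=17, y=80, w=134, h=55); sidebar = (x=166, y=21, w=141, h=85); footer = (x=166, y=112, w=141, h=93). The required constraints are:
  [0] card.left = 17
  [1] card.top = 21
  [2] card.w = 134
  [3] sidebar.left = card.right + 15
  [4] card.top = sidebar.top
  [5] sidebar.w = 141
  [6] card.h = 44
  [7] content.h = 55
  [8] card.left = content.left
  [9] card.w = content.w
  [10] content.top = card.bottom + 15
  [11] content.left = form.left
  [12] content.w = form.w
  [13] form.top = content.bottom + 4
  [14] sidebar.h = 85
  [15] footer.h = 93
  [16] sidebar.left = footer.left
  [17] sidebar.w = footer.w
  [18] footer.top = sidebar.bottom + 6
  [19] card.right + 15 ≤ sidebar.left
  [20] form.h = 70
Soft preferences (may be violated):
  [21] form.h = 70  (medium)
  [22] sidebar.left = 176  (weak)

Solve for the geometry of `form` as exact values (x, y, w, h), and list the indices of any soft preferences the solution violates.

form = (x=17, y=139, w=134, h=70)
violated soft preferences: 22

1. form.x = 17  [content.left = form.left]
2. form.w = 134  [content.w = form.w]
3. form.y = 139  [form.top = content.bottom + 4]
4. form.h = 70  [form.h = 70]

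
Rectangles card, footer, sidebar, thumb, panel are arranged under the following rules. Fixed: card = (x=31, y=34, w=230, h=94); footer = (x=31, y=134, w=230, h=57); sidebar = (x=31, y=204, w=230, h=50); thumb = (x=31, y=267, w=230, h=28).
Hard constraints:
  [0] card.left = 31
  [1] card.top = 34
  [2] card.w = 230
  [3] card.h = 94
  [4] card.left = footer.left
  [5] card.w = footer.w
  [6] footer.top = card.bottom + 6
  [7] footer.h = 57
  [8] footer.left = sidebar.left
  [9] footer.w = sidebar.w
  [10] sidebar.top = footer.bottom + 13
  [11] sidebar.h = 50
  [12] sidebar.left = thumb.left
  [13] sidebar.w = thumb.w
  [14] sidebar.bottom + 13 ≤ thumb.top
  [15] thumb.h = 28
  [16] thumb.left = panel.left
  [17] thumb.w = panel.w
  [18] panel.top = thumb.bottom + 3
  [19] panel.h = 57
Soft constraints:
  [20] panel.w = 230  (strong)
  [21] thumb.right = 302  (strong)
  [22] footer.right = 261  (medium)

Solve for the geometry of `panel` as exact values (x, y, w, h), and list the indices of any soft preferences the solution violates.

panel = (x=31, y=298, w=230, h=57)
violated soft preferences: 21

1. panel.x = 31  [thumb.left = panel.left]
2. panel.w = 230  [thumb.w = panel.w]
3. panel.y = 298  [panel.top = thumb.bottom + 3]
4. panel.h = 57  [panel.h = 57]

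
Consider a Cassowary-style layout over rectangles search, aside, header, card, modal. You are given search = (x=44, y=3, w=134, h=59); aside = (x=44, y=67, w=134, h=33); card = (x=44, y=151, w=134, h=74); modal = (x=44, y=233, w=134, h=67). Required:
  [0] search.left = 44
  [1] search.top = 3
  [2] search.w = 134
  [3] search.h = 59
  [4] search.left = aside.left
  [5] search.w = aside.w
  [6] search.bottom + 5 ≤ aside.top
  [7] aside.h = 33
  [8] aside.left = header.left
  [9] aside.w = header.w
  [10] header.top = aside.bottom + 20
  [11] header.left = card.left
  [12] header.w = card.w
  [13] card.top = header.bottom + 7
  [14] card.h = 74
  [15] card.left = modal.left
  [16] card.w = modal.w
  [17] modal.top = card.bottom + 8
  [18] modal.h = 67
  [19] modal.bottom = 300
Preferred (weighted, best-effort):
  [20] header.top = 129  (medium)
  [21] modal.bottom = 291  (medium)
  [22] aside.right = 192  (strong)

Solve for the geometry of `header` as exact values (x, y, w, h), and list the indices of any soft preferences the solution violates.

header = (x=44, y=120, w=134, h=24)
violated soft preferences: 20, 21, 22

1. header.x = 44  [aside.left = header.left]
2. header.w = 134  [aside.w = header.w]
3. header.y = 120  [header.top = aside.bottom + 20]
4. header.h = 24  [card.top = header.bottom + 7]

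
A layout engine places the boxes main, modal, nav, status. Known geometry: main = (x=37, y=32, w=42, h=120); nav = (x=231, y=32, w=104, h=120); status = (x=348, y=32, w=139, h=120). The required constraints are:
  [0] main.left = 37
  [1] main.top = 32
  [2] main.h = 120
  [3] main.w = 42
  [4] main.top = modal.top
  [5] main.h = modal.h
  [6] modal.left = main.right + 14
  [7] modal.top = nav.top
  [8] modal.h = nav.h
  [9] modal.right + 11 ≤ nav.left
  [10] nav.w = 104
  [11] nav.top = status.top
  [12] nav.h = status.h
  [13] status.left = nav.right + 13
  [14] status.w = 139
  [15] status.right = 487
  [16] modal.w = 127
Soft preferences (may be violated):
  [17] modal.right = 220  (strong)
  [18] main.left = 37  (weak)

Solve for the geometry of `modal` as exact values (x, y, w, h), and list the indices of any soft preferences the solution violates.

1. modal.y = 32  [main.top = modal.top]
2. modal.h = 120  [main.h = modal.h]
3. modal.x = 93  [modal.left = main.right + 14]
4. modal.w = 127  [modal.w = 127]

modal = (x=93, y=32, w=127, h=120)
violated soft preferences: none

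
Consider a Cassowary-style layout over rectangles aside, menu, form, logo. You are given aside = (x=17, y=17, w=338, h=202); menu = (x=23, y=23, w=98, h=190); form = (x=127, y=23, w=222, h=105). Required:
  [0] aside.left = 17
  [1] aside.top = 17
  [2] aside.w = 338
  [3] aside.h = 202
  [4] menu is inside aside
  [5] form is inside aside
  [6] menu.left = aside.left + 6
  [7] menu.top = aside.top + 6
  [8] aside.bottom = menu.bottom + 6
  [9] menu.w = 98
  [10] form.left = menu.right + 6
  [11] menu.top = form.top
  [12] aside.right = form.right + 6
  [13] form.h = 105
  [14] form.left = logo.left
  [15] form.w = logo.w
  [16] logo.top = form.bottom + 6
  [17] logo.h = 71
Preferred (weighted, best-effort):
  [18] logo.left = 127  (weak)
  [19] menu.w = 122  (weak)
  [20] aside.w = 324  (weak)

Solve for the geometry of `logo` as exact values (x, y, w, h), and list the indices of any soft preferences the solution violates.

logo = (x=127, y=134, w=222, h=71)
violated soft preferences: 19, 20

1. logo.x = 127  [form.left = logo.left]
2. logo.w = 222  [form.w = logo.w]
3. logo.y = 134  [logo.top = form.bottom + 6]
4. logo.h = 71  [logo.h = 71]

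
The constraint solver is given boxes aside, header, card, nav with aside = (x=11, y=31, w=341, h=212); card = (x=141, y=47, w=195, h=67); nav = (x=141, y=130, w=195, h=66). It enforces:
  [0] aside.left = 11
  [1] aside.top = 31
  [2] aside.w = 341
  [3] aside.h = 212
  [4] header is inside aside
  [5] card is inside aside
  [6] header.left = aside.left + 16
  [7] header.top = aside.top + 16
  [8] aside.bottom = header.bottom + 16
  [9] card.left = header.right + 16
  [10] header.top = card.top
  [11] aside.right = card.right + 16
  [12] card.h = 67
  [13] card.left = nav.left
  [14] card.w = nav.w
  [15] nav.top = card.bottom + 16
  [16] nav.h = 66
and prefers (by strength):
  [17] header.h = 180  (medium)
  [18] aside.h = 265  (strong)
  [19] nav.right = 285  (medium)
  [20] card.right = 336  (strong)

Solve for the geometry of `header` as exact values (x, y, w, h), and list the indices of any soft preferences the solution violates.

1. header.x = 27  [header.left = aside.left + 16]
2. header.y = 47  [header.top = aside.top + 16]
3. header.h = 180  [aside.bottom = header.bottom + 16]
4. header.w = 98  [card.left = header.right + 16]

header = (x=27, y=47, w=98, h=180)
violated soft preferences: 18, 19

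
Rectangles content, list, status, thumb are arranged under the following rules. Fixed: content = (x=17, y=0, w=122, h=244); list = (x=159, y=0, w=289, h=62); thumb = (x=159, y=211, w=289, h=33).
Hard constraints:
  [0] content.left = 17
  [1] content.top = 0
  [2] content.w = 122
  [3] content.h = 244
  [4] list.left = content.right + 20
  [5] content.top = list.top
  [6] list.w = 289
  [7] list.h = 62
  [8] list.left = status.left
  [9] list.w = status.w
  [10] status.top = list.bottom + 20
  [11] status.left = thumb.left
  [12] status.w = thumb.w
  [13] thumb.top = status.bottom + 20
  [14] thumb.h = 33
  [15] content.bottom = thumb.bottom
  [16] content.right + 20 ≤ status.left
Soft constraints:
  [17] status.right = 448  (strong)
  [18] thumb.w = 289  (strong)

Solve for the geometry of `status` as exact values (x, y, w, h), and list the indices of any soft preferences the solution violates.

status = (x=159, y=82, w=289, h=109)
violated soft preferences: none

1. status.x = 159  [list.left = status.left]
2. status.w = 289  [list.w = status.w]
3. status.y = 82  [status.top = list.bottom + 20]
4. status.h = 109  [thumb.top = status.bottom + 20]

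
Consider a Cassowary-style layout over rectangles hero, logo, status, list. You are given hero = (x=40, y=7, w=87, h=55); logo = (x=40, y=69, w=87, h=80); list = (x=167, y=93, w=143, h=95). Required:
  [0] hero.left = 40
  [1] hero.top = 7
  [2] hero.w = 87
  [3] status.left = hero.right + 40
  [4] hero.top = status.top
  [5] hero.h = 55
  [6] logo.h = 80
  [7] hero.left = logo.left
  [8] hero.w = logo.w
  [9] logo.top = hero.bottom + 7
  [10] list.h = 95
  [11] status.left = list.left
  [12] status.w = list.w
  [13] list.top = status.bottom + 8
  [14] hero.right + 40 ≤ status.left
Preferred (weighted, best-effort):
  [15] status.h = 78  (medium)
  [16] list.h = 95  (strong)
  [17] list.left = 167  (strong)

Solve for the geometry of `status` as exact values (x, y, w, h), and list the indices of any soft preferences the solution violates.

1. status.x = 167  [status.left = hero.right + 40]
2. status.y = 7  [hero.top = status.top]
3. status.w = 143  [status.w = list.w]
4. status.h = 78  [list.top = status.bottom + 8]

status = (x=167, y=7, w=143, h=78)
violated soft preferences: none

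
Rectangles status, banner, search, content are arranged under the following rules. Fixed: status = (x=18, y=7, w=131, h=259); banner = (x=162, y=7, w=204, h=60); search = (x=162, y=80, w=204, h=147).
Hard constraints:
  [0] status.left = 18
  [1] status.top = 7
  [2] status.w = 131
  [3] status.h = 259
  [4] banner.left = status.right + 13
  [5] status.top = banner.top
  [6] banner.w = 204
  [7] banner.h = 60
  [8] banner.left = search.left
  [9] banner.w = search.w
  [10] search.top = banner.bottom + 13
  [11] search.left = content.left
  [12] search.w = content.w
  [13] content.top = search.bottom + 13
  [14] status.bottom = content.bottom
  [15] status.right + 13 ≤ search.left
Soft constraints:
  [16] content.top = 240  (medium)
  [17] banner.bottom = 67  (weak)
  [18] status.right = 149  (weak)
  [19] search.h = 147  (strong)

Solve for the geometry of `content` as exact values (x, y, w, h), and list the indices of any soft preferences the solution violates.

1. content.x = 162  [search.left = content.left]
2. content.w = 204  [search.w = content.w]
3. content.y = 240  [content.top = search.bottom + 13]
4. content.h = 26  [status.bottom = content.bottom]

content = (x=162, y=240, w=204, h=26)
violated soft preferences: none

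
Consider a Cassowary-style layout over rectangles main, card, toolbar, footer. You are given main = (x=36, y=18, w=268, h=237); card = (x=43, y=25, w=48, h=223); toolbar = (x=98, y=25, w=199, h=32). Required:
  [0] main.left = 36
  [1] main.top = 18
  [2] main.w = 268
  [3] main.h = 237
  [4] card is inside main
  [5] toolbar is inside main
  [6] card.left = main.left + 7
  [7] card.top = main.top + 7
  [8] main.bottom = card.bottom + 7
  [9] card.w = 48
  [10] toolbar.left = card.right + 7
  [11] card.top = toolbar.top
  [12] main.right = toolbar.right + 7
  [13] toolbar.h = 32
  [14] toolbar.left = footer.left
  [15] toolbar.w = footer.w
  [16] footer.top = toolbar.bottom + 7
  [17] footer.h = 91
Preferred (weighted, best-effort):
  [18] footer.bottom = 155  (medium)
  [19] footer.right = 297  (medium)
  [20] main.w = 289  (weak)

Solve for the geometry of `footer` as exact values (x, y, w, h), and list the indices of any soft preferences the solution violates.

1. footer.x = 98  [toolbar.left = footer.left]
2. footer.w = 199  [toolbar.w = footer.w]
3. footer.y = 64  [footer.top = toolbar.bottom + 7]
4. footer.h = 91  [footer.h = 91]

footer = (x=98, y=64, w=199, h=91)
violated soft preferences: 20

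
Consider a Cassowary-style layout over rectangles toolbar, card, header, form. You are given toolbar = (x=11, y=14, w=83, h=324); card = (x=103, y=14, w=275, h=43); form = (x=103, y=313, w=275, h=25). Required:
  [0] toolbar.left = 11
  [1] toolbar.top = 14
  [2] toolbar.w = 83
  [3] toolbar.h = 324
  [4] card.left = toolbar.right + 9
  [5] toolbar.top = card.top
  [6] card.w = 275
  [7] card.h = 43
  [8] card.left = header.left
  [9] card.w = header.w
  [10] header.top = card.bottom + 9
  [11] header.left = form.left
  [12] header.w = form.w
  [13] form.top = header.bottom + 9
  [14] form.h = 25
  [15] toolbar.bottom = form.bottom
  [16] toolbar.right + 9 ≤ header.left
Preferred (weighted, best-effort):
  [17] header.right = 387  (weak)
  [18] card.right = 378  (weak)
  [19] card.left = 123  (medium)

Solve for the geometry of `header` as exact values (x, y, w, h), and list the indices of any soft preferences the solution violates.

1. header.x = 103  [card.left = header.left]
2. header.w = 275  [card.w = header.w]
3. header.y = 66  [header.top = card.bottom + 9]
4. header.h = 238  [form.top = header.bottom + 9]

header = (x=103, y=66, w=275, h=238)
violated soft preferences: 17, 19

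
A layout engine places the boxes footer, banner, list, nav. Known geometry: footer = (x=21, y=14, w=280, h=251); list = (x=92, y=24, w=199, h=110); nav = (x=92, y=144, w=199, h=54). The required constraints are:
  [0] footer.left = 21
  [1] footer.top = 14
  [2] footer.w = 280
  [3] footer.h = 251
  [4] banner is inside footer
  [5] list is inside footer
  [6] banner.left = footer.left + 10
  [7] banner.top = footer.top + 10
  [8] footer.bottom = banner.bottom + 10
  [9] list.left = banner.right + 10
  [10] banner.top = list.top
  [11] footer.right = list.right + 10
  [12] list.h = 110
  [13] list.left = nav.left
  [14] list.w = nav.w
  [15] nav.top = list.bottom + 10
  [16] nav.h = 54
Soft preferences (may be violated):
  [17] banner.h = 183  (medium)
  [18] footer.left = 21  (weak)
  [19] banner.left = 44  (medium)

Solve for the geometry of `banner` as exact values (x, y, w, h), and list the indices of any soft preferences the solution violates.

1. banner.x = 31  [banner.left = footer.left + 10]
2. banner.y = 24  [banner.top = footer.top + 10]
3. banner.h = 231  [footer.bottom = banner.bottom + 10]
4. banner.w = 51  [list.left = banner.right + 10]

banner = (x=31, y=24, w=51, h=231)
violated soft preferences: 17, 19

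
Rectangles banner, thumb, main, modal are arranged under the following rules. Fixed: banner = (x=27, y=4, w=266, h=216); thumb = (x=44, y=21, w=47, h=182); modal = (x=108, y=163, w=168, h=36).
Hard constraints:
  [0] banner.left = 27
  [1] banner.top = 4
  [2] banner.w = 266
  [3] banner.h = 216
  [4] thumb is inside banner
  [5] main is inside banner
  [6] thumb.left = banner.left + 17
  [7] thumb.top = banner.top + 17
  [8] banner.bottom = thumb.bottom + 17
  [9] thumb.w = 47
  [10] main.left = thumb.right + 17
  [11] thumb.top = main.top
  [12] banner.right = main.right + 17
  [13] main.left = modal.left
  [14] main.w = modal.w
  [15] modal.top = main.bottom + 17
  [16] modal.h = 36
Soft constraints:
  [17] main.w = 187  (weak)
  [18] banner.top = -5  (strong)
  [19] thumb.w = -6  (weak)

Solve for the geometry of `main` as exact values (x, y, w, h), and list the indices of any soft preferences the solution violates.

main = (x=108, y=21, w=168, h=125)
violated soft preferences: 17, 18, 19

1. main.x = 108  [main.left = thumb.right + 17]
2. main.y = 21  [thumb.top = main.top]
3. main.w = 168  [banner.right = main.right + 17]
4. main.h = 125  [modal.top = main.bottom + 17]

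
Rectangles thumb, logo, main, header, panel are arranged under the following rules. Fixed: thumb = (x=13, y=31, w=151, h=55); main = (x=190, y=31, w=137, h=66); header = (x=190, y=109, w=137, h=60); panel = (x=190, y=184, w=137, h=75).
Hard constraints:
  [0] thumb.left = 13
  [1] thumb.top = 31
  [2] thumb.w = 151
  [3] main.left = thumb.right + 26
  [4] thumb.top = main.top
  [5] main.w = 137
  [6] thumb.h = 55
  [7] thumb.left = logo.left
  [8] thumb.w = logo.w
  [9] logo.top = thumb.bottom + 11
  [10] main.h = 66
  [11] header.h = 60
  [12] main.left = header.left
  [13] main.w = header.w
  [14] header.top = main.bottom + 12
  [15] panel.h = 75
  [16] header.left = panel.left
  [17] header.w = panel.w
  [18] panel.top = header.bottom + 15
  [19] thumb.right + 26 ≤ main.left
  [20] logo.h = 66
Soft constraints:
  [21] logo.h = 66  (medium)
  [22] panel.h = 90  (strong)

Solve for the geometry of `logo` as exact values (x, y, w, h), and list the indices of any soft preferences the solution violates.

logo = (x=13, y=97, w=151, h=66)
violated soft preferences: 22

1. logo.x = 13  [thumb.left = logo.left]
2. logo.w = 151  [thumb.w = logo.w]
3. logo.y = 97  [logo.top = thumb.bottom + 11]
4. logo.h = 66  [logo.h = 66]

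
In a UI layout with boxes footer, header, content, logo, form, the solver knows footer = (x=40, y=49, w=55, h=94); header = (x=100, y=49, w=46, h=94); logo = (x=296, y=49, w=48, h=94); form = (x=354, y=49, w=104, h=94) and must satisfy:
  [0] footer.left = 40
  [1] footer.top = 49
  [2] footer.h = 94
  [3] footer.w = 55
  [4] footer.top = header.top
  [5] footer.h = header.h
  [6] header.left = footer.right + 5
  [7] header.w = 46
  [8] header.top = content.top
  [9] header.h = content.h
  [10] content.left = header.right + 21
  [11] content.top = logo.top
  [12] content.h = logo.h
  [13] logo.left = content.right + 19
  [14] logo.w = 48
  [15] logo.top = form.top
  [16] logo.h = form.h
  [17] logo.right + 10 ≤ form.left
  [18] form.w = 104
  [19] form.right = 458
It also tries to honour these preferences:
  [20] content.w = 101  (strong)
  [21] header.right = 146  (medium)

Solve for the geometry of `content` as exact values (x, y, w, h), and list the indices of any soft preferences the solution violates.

1. content.y = 49  [header.top = content.top]
2. content.h = 94  [header.h = content.h]
3. content.x = 167  [content.left = header.right + 21]
4. content.w = 110  [logo.left = content.right + 19]

content = (x=167, y=49, w=110, h=94)
violated soft preferences: 20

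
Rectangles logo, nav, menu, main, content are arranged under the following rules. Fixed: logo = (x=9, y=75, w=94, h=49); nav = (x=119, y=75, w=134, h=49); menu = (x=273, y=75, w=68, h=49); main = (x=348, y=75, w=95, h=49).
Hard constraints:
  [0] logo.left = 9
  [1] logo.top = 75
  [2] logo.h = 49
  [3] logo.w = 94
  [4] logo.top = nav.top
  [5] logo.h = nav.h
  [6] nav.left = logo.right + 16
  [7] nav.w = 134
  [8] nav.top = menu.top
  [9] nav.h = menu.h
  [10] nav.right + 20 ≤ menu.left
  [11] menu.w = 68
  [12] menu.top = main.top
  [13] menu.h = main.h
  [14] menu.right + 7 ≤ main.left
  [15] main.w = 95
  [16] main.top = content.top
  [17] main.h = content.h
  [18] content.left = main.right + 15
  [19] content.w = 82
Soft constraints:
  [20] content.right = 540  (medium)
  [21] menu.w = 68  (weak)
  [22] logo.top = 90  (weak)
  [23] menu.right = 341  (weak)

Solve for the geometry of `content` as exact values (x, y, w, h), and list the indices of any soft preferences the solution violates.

content = (x=458, y=75, w=82, h=49)
violated soft preferences: 22

1. content.y = 75  [main.top = content.top]
2. content.h = 49  [main.h = content.h]
3. content.x = 458  [content.left = main.right + 15]
4. content.w = 82  [content.w = 82]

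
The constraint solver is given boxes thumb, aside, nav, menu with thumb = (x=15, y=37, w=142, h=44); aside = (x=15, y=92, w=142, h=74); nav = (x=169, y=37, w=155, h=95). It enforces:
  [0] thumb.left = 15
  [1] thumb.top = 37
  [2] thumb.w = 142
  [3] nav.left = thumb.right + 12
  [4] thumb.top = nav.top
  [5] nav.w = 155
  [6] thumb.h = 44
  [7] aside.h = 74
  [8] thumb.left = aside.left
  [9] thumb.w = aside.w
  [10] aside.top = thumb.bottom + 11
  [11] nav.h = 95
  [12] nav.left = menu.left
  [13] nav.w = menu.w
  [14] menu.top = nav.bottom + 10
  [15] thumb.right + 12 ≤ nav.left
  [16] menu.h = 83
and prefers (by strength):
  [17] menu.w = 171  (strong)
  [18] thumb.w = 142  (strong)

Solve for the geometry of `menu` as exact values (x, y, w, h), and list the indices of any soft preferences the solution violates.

menu = (x=169, y=142, w=155, h=83)
violated soft preferences: 17

1. menu.x = 169  [nav.left = menu.left]
2. menu.w = 155  [nav.w = menu.w]
3. menu.y = 142  [menu.top = nav.bottom + 10]
4. menu.h = 83  [menu.h = 83]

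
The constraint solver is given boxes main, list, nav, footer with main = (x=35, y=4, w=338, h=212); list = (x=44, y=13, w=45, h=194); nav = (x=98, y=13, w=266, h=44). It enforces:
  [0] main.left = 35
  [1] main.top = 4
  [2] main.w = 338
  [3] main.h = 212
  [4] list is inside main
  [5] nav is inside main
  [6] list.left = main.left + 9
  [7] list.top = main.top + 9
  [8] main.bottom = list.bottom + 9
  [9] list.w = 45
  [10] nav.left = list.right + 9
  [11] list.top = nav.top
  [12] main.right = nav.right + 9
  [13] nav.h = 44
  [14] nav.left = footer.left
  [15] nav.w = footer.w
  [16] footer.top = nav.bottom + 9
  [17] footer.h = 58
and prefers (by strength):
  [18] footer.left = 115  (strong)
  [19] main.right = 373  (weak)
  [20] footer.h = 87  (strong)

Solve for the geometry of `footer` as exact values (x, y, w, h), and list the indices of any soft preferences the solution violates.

1. footer.x = 98  [nav.left = footer.left]
2. footer.w = 266  [nav.w = footer.w]
3. footer.y = 66  [footer.top = nav.bottom + 9]
4. footer.h = 58  [footer.h = 58]

footer = (x=98, y=66, w=266, h=58)
violated soft preferences: 18, 20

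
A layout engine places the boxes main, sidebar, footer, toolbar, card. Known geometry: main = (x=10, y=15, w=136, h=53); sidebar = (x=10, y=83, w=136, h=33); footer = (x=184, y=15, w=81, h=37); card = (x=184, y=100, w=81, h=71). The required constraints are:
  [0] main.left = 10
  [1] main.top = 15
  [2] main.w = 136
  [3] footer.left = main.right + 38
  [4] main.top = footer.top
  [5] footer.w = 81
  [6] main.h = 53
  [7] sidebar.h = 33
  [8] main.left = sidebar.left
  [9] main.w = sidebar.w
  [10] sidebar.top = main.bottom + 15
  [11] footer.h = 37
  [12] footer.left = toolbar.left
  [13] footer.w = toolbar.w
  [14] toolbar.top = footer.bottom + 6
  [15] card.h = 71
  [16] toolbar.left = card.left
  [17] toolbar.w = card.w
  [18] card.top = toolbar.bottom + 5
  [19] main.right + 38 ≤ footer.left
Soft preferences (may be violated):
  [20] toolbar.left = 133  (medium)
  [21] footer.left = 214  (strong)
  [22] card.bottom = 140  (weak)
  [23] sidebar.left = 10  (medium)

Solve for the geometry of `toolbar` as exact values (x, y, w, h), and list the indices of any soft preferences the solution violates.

toolbar = (x=184, y=58, w=81, h=37)
violated soft preferences: 20, 21, 22

1. toolbar.x = 184  [footer.left = toolbar.left]
2. toolbar.w = 81  [footer.w = toolbar.w]
3. toolbar.y = 58  [toolbar.top = footer.bottom + 6]
4. toolbar.h = 37  [card.top = toolbar.bottom + 5]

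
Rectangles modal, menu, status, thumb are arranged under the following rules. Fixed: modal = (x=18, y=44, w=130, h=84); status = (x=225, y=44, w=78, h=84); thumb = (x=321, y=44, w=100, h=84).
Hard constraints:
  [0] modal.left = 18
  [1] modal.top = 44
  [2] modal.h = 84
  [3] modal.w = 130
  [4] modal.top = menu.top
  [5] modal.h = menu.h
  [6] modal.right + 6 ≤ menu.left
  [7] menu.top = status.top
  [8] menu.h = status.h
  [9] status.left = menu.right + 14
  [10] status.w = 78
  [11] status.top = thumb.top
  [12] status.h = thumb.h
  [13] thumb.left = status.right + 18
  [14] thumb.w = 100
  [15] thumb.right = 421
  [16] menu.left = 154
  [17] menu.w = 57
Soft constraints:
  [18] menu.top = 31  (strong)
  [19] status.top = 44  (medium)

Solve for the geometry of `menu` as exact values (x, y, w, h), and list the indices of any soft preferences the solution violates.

1. menu.y = 44  [modal.top = menu.top]
2. menu.h = 84  [modal.h = menu.h]
3. menu.x = 154  [menu.left = 154]
4. menu.w = 57  [menu.w = 57]

menu = (x=154, y=44, w=57, h=84)
violated soft preferences: 18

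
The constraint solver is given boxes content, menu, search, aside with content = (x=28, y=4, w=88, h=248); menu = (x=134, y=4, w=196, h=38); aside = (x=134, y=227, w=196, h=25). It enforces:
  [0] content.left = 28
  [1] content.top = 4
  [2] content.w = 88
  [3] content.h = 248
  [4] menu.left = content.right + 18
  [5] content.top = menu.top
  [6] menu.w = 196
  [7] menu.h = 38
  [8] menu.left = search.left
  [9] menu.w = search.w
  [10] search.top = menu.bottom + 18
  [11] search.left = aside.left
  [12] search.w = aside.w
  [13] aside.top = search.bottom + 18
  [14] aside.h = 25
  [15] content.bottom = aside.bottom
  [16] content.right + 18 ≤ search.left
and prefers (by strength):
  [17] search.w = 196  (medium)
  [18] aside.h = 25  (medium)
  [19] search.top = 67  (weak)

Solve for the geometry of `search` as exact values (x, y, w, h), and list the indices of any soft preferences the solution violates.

search = (x=134, y=60, w=196, h=149)
violated soft preferences: 19

1. search.x = 134  [menu.left = search.left]
2. search.w = 196  [menu.w = search.w]
3. search.y = 60  [search.top = menu.bottom + 18]
4. search.h = 149  [aside.top = search.bottom + 18]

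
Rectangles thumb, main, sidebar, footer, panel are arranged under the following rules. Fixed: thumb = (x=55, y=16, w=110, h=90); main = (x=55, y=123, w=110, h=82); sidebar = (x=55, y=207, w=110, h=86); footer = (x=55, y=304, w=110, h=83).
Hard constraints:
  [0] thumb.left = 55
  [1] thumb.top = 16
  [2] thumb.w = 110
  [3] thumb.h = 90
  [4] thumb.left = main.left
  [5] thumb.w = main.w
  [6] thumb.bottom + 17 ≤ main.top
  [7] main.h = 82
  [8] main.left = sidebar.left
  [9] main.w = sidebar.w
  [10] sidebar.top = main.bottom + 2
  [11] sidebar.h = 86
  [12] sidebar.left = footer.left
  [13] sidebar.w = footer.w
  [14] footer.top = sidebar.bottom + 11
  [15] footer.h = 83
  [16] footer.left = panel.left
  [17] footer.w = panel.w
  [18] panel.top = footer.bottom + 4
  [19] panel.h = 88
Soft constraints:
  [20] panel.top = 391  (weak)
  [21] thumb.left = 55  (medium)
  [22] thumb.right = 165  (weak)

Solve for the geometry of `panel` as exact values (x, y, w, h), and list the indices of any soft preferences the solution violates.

1. panel.x = 55  [footer.left = panel.left]
2. panel.w = 110  [footer.w = panel.w]
3. panel.y = 391  [panel.top = footer.bottom + 4]
4. panel.h = 88  [panel.h = 88]

panel = (x=55, y=391, w=110, h=88)
violated soft preferences: none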